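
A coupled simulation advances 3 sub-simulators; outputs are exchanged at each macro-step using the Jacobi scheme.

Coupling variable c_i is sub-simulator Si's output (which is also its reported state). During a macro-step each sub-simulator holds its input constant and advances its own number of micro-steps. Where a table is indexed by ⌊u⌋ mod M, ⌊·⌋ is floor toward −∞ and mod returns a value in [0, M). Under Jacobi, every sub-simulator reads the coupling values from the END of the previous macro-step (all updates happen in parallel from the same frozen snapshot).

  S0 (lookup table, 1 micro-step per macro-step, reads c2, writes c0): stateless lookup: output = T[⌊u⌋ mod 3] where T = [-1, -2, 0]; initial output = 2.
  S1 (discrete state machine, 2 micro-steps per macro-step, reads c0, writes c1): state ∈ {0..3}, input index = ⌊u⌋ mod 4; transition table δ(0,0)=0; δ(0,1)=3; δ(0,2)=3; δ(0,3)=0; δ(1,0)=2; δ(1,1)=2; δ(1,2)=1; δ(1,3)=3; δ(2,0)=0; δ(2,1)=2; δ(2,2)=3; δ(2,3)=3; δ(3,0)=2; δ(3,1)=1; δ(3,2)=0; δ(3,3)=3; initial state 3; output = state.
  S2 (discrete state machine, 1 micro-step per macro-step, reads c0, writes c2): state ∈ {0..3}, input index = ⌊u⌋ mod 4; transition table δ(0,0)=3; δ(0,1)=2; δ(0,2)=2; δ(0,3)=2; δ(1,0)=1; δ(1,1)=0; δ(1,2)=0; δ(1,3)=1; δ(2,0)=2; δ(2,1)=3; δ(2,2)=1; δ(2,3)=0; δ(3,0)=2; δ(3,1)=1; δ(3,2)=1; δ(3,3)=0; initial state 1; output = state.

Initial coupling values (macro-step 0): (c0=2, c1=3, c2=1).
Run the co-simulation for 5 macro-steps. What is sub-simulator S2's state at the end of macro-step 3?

S2 state at macro-step 3 = 0

macro 1: S0 reads c2=1 → after 1×micro: -2; S1 reads c0=2 → after 2×micro: 3; S2 reads c0=2 → after 1×micro: 0 ⇒ (c0=-2, c1=3, c2=0)
macro 2: S0 reads c2=0 → after 1×micro: -1; S1 reads c0=-2 → after 2×micro: 3; S2 reads c0=-2 → after 1×micro: 2 ⇒ (c0=-1, c1=3, c2=2)
macro 3: S0 reads c2=2 → after 1×micro: 0; S1 reads c0=-1 → after 2×micro: 3; S2 reads c0=-1 → after 1×micro: 0 ⇒ (c0=0, c1=3, c2=0)
macro 4: S0 reads c2=0 → after 1×micro: -1; S1 reads c0=0 → after 2×micro: 0; S2 reads c0=0 → after 1×micro: 3 ⇒ (c0=-1, c1=0, c2=3)
macro 5: S0 reads c2=3 → after 1×micro: -1; S1 reads c0=-1 → after 2×micro: 0; S2 reads c0=-1 → after 1×micro: 0 ⇒ (c0=-1, c1=0, c2=0)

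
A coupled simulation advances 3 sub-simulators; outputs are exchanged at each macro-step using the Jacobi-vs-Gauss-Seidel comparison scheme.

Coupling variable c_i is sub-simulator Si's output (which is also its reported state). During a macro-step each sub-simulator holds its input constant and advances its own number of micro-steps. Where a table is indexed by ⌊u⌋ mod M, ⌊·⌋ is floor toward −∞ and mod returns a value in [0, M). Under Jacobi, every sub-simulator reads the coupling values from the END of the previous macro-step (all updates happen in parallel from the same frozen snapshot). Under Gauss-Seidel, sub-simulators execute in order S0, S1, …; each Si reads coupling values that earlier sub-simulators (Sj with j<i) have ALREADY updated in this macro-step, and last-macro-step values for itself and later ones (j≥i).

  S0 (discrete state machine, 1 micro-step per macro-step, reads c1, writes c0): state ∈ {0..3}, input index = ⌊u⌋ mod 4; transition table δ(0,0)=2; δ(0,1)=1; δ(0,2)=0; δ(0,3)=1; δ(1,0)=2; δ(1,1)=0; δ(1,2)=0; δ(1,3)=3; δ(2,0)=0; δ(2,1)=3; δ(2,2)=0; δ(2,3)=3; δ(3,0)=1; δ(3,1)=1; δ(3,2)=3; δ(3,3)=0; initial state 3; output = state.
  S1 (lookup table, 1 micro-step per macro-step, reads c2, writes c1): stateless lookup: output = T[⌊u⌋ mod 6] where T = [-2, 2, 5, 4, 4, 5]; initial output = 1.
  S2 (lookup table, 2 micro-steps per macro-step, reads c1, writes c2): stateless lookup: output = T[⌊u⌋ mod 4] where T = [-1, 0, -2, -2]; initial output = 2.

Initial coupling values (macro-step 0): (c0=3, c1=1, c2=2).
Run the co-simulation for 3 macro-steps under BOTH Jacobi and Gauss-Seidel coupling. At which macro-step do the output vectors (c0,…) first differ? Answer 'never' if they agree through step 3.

first divergence at macro-step: 2

[Jacobi] macro 1: S0 reads c1=1 → after 1×micro: 1; S1 reads c2=2 → after 1×micro: 5; S2 reads c1=1 → after 2×micro: 0 ⇒ (c0=1, c1=5, c2=0)
[Jacobi] macro 2: S0 reads c1=5 → after 1×micro: 0; S1 reads c2=0 → after 1×micro: -2; S2 reads c1=5 → after 2×micro: 0 ⇒ (c0=0, c1=-2, c2=0)
[Jacobi] macro 3: S0 reads c1=-2 → after 1×micro: 0; S1 reads c2=0 → after 1×micro: -2; S2 reads c1=-2 → after 2×micro: -2 ⇒ (c0=0, c1=-2, c2=-2)
[Gauss-Seidel] macro 1: S0 reads c1=1 → after 1×micro: 1; S1 reads c2=2 → after 1×micro: 5; S2 reads c1=5 → after 2×micro: 0 ⇒ (c0=1, c1=5, c2=0)
[Gauss-Seidel] macro 2: S0 reads c1=5 → after 1×micro: 0; S1 reads c2=0 → after 1×micro: -2; S2 reads c1=-2 → after 2×micro: -2 ⇒ (c0=0, c1=-2, c2=-2)
[Gauss-Seidel] macro 3: S0 reads c1=-2 → after 1×micro: 0; S1 reads c2=-2 → after 1×micro: 4; S2 reads c1=4 → after 2×micro: -1 ⇒ (c0=0, c1=4, c2=-1)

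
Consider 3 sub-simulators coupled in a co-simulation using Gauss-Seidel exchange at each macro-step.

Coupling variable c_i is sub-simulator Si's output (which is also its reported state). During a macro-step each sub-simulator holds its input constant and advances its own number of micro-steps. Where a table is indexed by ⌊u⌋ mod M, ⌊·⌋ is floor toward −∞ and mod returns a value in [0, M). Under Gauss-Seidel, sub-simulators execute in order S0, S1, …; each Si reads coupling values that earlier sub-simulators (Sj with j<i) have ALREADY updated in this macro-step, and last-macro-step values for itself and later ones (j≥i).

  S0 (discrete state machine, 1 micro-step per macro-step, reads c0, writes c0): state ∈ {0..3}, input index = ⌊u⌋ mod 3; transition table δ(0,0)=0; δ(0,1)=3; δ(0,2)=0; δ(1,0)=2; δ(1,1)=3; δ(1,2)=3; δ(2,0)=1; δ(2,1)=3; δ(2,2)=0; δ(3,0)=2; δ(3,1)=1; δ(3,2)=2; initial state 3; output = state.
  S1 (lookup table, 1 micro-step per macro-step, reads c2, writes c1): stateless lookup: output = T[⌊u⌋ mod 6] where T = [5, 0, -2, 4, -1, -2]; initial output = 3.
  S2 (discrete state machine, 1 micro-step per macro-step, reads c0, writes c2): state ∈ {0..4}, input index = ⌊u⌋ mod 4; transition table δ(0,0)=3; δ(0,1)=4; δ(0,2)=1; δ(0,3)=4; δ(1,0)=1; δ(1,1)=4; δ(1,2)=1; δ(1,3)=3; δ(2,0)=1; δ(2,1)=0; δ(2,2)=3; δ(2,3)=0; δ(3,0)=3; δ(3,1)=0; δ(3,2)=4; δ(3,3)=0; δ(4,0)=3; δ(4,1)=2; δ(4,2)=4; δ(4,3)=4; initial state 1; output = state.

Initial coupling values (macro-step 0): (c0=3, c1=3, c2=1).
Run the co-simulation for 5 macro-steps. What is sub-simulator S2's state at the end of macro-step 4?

macro 1: S0 reads c0=3 → after 1×micro: 2; S1 reads c2=1 → after 1×micro: 0; S2 reads c0=2 → after 1×micro: 1 ⇒ (c0=2, c1=0, c2=1)
macro 2: S0 reads c0=2 → after 1×micro: 0; S1 reads c2=1 → after 1×micro: 0; S2 reads c0=0 → after 1×micro: 1 ⇒ (c0=0, c1=0, c2=1)
macro 3: S0 reads c0=0 → after 1×micro: 0; S1 reads c2=1 → after 1×micro: 0; S2 reads c0=0 → after 1×micro: 1 ⇒ (c0=0, c1=0, c2=1)
macro 4: S0 reads c0=0 → after 1×micro: 0; S1 reads c2=1 → after 1×micro: 0; S2 reads c0=0 → after 1×micro: 1 ⇒ (c0=0, c1=0, c2=1)
macro 5: S0 reads c0=0 → after 1×micro: 0; S1 reads c2=1 → after 1×micro: 0; S2 reads c0=0 → after 1×micro: 1 ⇒ (c0=0, c1=0, c2=1)

S2 state at macro-step 4 = 1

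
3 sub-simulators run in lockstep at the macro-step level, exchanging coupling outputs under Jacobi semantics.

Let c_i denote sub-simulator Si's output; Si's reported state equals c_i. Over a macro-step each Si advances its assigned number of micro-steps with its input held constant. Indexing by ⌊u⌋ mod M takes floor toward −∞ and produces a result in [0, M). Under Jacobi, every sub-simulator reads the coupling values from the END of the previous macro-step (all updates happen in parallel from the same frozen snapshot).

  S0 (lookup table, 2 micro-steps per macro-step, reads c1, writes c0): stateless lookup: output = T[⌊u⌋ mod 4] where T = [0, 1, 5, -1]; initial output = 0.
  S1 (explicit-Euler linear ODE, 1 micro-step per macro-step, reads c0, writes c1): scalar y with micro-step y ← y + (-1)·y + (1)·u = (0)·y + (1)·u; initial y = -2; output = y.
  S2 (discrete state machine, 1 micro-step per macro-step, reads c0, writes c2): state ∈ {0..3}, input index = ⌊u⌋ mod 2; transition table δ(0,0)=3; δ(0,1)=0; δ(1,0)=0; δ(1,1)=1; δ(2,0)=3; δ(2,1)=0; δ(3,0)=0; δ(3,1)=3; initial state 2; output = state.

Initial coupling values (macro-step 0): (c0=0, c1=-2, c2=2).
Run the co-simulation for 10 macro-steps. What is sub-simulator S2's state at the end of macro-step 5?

macro 1: S0 reads c1=-2 → after 2×micro: 5; S1 reads c0=0 → after 1×micro: 0; S2 reads c0=0 → after 1×micro: 3 ⇒ (c0=5, c1=0, c2=3)
macro 2: S0 reads c1=0 → after 2×micro: 0; S1 reads c0=5 → after 1×micro: 5; S2 reads c0=5 → after 1×micro: 3 ⇒ (c0=0, c1=5, c2=3)
macro 3: S0 reads c1=5 → after 2×micro: 1; S1 reads c0=0 → after 1×micro: 0; S2 reads c0=0 → after 1×micro: 0 ⇒ (c0=1, c1=0, c2=0)
macro 4: S0 reads c1=0 → after 2×micro: 0; S1 reads c0=1 → after 1×micro: 1; S2 reads c0=1 → after 1×micro: 0 ⇒ (c0=0, c1=1, c2=0)
macro 5: S0 reads c1=1 → after 2×micro: 1; S1 reads c0=0 → after 1×micro: 0; S2 reads c0=0 → after 1×micro: 3 ⇒ (c0=1, c1=0, c2=3)
macro 6: S0 reads c1=0 → after 2×micro: 0; S1 reads c0=1 → after 1×micro: 1; S2 reads c0=1 → after 1×micro: 3 ⇒ (c0=0, c1=1, c2=3)
macro 7: S0 reads c1=1 → after 2×micro: 1; S1 reads c0=0 → after 1×micro: 0; S2 reads c0=0 → after 1×micro: 0 ⇒ (c0=1, c1=0, c2=0)
macro 8: S0 reads c1=0 → after 2×micro: 0; S1 reads c0=1 → after 1×micro: 1; S2 reads c0=1 → after 1×micro: 0 ⇒ (c0=0, c1=1, c2=0)
macro 9: S0 reads c1=1 → after 2×micro: 1; S1 reads c0=0 → after 1×micro: 0; S2 reads c0=0 → after 1×micro: 3 ⇒ (c0=1, c1=0, c2=3)
macro 10: S0 reads c1=0 → after 2×micro: 0; S1 reads c0=1 → after 1×micro: 1; S2 reads c0=1 → after 1×micro: 3 ⇒ (c0=0, c1=1, c2=3)

S2 state at macro-step 5 = 3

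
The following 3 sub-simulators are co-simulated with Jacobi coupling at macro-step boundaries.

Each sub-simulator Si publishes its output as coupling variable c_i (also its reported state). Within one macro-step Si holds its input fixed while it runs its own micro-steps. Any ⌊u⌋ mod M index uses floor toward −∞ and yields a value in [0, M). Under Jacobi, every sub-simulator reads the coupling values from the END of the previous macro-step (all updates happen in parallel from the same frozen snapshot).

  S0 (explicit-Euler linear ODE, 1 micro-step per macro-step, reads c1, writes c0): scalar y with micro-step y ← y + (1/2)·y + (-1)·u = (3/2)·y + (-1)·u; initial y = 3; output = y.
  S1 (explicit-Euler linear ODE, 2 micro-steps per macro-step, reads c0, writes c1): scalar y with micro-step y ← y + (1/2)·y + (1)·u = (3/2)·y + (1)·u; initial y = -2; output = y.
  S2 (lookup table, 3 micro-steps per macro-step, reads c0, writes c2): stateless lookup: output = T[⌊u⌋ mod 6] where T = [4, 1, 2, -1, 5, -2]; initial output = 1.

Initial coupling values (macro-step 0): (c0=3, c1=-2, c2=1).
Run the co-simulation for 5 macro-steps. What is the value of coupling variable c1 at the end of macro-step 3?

c1 at macro-step 3 = 549/8

macro 1: S0 reads c1=-2 → after 1×micro: 13/2; S1 reads c0=3 → after 2×micro: 3; S2 reads c0=3 → after 3×micro: -1 ⇒ (c0=13/2, c1=3, c2=-1)
macro 2: S0 reads c1=3 → after 1×micro: 27/4; S1 reads c0=13/2 → after 2×micro: 23; S2 reads c0=13/2 → after 3×micro: 4 ⇒ (c0=27/4, c1=23, c2=4)
macro 3: S0 reads c1=23 → after 1×micro: -103/8; S1 reads c0=27/4 → after 2×micro: 549/8; S2 reads c0=27/4 → after 3×micro: 4 ⇒ (c0=-103/8, c1=549/8, c2=4)
macro 4: S0 reads c1=549/8 → after 1×micro: -1407/16; S1 reads c0=-103/8 → after 2×micro: 3911/32; S2 reads c0=-103/8 → after 3×micro: -2 ⇒ (c0=-1407/16, c1=3911/32, c2=-2)
macro 5: S0 reads c1=3911/32 → after 1×micro: -2033/8; S1 reads c0=-1407/16 → after 2×micro: 7059/128; S2 reads c0=-1407/16 → after 3×micro: 2 ⇒ (c0=-2033/8, c1=7059/128, c2=2)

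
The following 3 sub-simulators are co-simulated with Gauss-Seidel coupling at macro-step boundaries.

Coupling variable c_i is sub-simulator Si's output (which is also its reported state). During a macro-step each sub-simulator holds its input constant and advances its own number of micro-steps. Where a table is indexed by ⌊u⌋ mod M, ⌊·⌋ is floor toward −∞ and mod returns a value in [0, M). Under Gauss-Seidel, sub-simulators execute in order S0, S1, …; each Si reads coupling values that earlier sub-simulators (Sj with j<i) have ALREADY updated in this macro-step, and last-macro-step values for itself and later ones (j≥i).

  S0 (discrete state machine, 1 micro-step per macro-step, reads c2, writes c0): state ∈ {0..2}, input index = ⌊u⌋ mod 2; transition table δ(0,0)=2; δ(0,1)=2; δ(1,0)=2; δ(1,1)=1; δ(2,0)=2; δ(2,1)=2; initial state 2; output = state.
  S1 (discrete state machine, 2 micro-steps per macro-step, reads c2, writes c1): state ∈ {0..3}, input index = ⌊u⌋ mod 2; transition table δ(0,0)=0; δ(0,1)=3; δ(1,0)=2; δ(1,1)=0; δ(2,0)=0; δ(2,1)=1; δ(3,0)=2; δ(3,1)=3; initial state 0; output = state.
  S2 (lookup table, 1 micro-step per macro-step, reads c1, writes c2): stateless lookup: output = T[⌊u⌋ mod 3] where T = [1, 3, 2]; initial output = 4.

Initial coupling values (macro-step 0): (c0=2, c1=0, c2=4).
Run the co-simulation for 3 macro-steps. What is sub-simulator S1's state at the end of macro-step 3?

macro 1: S0 reads c2=4 → after 1×micro: 2; S1 reads c2=4 → after 2×micro: 0; S2 reads c1=0 → after 1×micro: 1 ⇒ (c0=2, c1=0, c2=1)
macro 2: S0 reads c2=1 → after 1×micro: 2; S1 reads c2=1 → after 2×micro: 3; S2 reads c1=3 → after 1×micro: 1 ⇒ (c0=2, c1=3, c2=1)
macro 3: S0 reads c2=1 → after 1×micro: 2; S1 reads c2=1 → after 2×micro: 3; S2 reads c1=3 → after 1×micro: 1 ⇒ (c0=2, c1=3, c2=1)

S1 state at macro-step 3 = 3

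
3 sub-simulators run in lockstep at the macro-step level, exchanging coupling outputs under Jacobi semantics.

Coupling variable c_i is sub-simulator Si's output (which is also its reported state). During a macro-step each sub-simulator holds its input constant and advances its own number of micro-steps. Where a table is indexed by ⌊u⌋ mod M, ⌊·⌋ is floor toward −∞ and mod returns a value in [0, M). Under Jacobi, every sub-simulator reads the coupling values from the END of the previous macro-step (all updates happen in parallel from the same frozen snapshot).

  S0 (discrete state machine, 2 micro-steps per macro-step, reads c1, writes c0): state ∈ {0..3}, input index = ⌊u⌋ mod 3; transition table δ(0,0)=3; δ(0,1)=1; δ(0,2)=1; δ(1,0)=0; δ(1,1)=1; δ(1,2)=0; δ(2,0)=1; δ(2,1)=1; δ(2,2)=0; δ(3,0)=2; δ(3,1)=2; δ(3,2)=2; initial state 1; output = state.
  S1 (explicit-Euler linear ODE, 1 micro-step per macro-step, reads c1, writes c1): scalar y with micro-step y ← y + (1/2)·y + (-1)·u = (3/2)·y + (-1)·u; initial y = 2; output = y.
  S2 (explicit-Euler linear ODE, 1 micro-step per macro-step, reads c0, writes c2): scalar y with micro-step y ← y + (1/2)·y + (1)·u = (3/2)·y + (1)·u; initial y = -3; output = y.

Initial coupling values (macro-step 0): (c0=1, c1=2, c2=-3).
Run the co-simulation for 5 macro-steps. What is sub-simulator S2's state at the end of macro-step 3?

S2 state at macro-step 3 = -43/8

macro 1: S0 reads c1=2 → after 2×micro: 1; S1 reads c1=2 → after 1×micro: 1; S2 reads c0=1 → after 1×micro: -7/2 ⇒ (c0=1, c1=1, c2=-7/2)
macro 2: S0 reads c1=1 → after 2×micro: 1; S1 reads c1=1 → after 1×micro: 1/2; S2 reads c0=1 → after 1×micro: -17/4 ⇒ (c0=1, c1=1/2, c2=-17/4)
macro 3: S0 reads c1=1/2 → after 2×micro: 3; S1 reads c1=1/2 → after 1×micro: 1/4; S2 reads c0=1 → after 1×micro: -43/8 ⇒ (c0=3, c1=1/4, c2=-43/8)
macro 4: S0 reads c1=1/4 → after 2×micro: 1; S1 reads c1=1/4 → after 1×micro: 1/8; S2 reads c0=3 → after 1×micro: -81/16 ⇒ (c0=1, c1=1/8, c2=-81/16)
macro 5: S0 reads c1=1/8 → after 2×micro: 3; S1 reads c1=1/8 → after 1×micro: 1/16; S2 reads c0=1 → after 1×micro: -211/32 ⇒ (c0=3, c1=1/16, c2=-211/32)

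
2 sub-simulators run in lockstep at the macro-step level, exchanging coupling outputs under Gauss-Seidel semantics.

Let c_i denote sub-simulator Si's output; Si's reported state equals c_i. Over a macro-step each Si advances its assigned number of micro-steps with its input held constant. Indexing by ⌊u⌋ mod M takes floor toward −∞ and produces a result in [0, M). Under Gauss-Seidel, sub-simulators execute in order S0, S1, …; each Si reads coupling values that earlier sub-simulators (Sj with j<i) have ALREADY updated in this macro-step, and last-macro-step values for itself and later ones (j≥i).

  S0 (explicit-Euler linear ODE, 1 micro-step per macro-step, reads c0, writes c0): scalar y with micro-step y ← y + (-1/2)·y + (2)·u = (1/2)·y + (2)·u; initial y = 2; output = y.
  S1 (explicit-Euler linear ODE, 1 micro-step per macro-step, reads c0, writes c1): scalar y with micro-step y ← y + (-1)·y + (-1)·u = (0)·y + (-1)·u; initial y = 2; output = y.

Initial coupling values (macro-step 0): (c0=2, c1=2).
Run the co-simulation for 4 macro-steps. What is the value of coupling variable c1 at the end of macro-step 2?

c1 at macro-step 2 = -25/2

macro 1: S0 reads c0=2 → after 1×micro: 5; S1 reads c0=5 → after 1×micro: -5 ⇒ (c0=5, c1=-5)
macro 2: S0 reads c0=5 → after 1×micro: 25/2; S1 reads c0=25/2 → after 1×micro: -25/2 ⇒ (c0=25/2, c1=-25/2)
macro 3: S0 reads c0=25/2 → after 1×micro: 125/4; S1 reads c0=125/4 → after 1×micro: -125/4 ⇒ (c0=125/4, c1=-125/4)
macro 4: S0 reads c0=125/4 → after 1×micro: 625/8; S1 reads c0=625/8 → after 1×micro: -625/8 ⇒ (c0=625/8, c1=-625/8)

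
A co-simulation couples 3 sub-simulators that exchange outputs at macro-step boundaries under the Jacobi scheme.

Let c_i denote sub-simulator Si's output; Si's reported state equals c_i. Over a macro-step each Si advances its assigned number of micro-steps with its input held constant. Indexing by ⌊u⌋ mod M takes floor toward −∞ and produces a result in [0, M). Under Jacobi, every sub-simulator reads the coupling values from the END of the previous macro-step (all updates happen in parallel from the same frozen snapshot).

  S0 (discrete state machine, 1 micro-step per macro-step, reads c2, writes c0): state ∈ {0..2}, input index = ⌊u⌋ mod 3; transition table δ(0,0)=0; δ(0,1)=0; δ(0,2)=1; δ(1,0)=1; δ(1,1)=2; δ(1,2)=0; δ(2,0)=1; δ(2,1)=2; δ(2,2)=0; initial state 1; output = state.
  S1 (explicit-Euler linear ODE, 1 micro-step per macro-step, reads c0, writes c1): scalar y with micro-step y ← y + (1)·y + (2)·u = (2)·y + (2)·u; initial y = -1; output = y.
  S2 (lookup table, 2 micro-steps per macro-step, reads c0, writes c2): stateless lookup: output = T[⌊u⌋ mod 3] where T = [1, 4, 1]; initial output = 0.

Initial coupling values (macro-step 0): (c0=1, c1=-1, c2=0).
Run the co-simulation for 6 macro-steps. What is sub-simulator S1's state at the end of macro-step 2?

S1 state at macro-step 2 = 2

macro 1: S0 reads c2=0 → after 1×micro: 1; S1 reads c0=1 → after 1×micro: 0; S2 reads c0=1 → after 2×micro: 4 ⇒ (c0=1, c1=0, c2=4)
macro 2: S0 reads c2=4 → after 1×micro: 2; S1 reads c0=1 → after 1×micro: 2; S2 reads c0=1 → after 2×micro: 4 ⇒ (c0=2, c1=2, c2=4)
macro 3: S0 reads c2=4 → after 1×micro: 2; S1 reads c0=2 → after 1×micro: 8; S2 reads c0=2 → after 2×micro: 1 ⇒ (c0=2, c1=8, c2=1)
macro 4: S0 reads c2=1 → after 1×micro: 2; S1 reads c0=2 → after 1×micro: 20; S2 reads c0=2 → after 2×micro: 1 ⇒ (c0=2, c1=20, c2=1)
macro 5: S0 reads c2=1 → after 1×micro: 2; S1 reads c0=2 → after 1×micro: 44; S2 reads c0=2 → after 2×micro: 1 ⇒ (c0=2, c1=44, c2=1)
macro 6: S0 reads c2=1 → after 1×micro: 2; S1 reads c0=2 → after 1×micro: 92; S2 reads c0=2 → after 2×micro: 1 ⇒ (c0=2, c1=92, c2=1)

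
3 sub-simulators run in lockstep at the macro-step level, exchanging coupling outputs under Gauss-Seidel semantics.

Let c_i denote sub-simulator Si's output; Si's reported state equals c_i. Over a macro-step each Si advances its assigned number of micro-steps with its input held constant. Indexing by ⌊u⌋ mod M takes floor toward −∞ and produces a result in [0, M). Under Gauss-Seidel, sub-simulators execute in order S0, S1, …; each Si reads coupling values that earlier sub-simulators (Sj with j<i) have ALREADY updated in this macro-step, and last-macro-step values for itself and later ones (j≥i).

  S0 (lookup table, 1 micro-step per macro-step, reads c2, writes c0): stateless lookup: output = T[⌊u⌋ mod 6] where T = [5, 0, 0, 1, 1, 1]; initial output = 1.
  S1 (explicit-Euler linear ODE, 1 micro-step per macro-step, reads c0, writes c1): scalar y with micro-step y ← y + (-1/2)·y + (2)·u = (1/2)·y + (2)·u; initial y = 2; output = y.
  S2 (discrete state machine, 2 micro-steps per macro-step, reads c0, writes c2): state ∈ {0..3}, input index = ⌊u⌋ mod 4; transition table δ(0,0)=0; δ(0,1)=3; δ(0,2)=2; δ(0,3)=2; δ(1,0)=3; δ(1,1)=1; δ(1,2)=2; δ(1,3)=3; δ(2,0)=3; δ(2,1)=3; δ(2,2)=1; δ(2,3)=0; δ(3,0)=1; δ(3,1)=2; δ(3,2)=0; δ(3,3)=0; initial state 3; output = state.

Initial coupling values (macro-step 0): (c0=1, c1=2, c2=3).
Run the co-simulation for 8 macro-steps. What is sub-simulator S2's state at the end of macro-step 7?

macro 1: S0 reads c2=3 → after 1×micro: 1; S1 reads c0=1 → after 1×micro: 3; S2 reads c0=1 → after 2×micro: 3 ⇒ (c0=1, c1=3, c2=3)
macro 2: S0 reads c2=3 → after 1×micro: 1; S1 reads c0=1 → after 1×micro: 7/2; S2 reads c0=1 → after 2×micro: 3 ⇒ (c0=1, c1=7/2, c2=3)
macro 3: S0 reads c2=3 → after 1×micro: 1; S1 reads c0=1 → after 1×micro: 15/4; S2 reads c0=1 → after 2×micro: 3 ⇒ (c0=1, c1=15/4, c2=3)
macro 4: S0 reads c2=3 → after 1×micro: 1; S1 reads c0=1 → after 1×micro: 31/8; S2 reads c0=1 → after 2×micro: 3 ⇒ (c0=1, c1=31/8, c2=3)
macro 5: S0 reads c2=3 → after 1×micro: 1; S1 reads c0=1 → after 1×micro: 63/16; S2 reads c0=1 → after 2×micro: 3 ⇒ (c0=1, c1=63/16, c2=3)
macro 6: S0 reads c2=3 → after 1×micro: 1; S1 reads c0=1 → after 1×micro: 127/32; S2 reads c0=1 → after 2×micro: 3 ⇒ (c0=1, c1=127/32, c2=3)
macro 7: S0 reads c2=3 → after 1×micro: 1; S1 reads c0=1 → after 1×micro: 255/64; S2 reads c0=1 → after 2×micro: 3 ⇒ (c0=1, c1=255/64, c2=3)
macro 8: S0 reads c2=3 → after 1×micro: 1; S1 reads c0=1 → after 1×micro: 511/128; S2 reads c0=1 → after 2×micro: 3 ⇒ (c0=1, c1=511/128, c2=3)

S2 state at macro-step 7 = 3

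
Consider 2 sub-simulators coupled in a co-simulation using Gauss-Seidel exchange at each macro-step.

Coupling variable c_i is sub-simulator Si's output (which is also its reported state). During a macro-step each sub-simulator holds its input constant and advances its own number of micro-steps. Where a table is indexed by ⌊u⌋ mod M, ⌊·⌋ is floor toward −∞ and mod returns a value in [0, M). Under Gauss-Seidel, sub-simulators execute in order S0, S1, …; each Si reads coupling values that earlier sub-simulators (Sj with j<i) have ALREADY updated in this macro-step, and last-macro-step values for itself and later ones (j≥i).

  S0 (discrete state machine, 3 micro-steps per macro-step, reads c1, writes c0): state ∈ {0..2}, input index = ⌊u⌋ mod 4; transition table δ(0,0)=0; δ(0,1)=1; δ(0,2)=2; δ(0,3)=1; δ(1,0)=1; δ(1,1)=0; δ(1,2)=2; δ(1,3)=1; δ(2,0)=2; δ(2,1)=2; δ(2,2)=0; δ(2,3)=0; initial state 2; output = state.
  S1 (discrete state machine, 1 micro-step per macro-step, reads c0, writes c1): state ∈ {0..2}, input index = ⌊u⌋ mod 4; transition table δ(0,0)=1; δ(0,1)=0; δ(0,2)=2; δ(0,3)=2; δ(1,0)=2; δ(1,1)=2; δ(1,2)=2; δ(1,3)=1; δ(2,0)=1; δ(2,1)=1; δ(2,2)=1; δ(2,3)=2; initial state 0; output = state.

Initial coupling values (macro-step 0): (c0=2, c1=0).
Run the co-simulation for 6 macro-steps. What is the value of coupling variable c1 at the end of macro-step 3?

macro 1: S0 reads c1=0 → after 3×micro: 2; S1 reads c0=2 → after 1×micro: 2 ⇒ (c0=2, c1=2)
macro 2: S0 reads c1=2 → after 3×micro: 0; S1 reads c0=0 → after 1×micro: 1 ⇒ (c0=0, c1=1)
macro 3: S0 reads c1=1 → after 3×micro: 1; S1 reads c0=1 → after 1×micro: 2 ⇒ (c0=1, c1=2)
macro 4: S0 reads c1=2 → after 3×micro: 2; S1 reads c0=2 → after 1×micro: 1 ⇒ (c0=2, c1=1)
macro 5: S0 reads c1=1 → after 3×micro: 2; S1 reads c0=2 → after 1×micro: 2 ⇒ (c0=2, c1=2)
macro 6: S0 reads c1=2 → after 3×micro: 0; S1 reads c0=0 → after 1×micro: 1 ⇒ (c0=0, c1=1)

c1 at macro-step 3 = 2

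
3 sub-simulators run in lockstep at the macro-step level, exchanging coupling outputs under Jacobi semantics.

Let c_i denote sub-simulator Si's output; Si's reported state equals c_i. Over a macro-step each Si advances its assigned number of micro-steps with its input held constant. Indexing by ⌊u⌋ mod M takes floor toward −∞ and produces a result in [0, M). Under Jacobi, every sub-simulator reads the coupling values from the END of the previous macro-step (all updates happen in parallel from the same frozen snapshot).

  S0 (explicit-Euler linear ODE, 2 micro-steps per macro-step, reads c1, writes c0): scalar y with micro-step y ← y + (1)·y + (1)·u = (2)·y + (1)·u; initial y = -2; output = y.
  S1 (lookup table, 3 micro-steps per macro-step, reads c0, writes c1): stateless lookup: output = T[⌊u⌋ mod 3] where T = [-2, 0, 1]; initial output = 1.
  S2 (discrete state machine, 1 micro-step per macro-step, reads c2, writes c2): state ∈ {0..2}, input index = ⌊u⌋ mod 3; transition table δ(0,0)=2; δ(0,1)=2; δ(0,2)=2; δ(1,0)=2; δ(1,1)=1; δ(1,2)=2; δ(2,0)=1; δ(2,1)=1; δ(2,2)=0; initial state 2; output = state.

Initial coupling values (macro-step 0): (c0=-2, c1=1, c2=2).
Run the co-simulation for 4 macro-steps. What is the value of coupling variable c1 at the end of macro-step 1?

macro 1: S0 reads c1=1 → after 2×micro: -5; S1 reads c0=-2 → after 3×micro: 0; S2 reads c2=2 → after 1×micro: 0 ⇒ (c0=-5, c1=0, c2=0)
macro 2: S0 reads c1=0 → after 2×micro: -20; S1 reads c0=-5 → after 3×micro: 0; S2 reads c2=0 → after 1×micro: 2 ⇒ (c0=-20, c1=0, c2=2)
macro 3: S0 reads c1=0 → after 2×micro: -80; S1 reads c0=-20 → after 3×micro: 0; S2 reads c2=2 → after 1×micro: 0 ⇒ (c0=-80, c1=0, c2=0)
macro 4: S0 reads c1=0 → after 2×micro: -320; S1 reads c0=-80 → after 3×micro: 0; S2 reads c2=0 → after 1×micro: 2 ⇒ (c0=-320, c1=0, c2=2)

c1 at macro-step 1 = 0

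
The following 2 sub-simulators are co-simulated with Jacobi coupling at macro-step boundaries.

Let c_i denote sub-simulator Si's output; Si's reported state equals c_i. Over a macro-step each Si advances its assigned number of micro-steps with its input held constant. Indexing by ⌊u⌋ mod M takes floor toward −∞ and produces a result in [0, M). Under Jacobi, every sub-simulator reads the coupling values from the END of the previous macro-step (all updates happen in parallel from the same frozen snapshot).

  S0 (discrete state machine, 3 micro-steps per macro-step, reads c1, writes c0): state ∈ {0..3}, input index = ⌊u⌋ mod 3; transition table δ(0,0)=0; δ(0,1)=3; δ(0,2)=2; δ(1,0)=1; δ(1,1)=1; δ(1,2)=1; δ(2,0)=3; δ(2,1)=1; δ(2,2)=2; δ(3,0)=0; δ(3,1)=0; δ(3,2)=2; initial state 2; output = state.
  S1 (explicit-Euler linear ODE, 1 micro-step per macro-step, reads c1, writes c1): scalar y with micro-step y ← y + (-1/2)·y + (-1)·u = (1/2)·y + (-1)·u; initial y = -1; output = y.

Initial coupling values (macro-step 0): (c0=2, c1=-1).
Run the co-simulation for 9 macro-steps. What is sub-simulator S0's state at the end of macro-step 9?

macro 1: S0 reads c1=-1 → after 3×micro: 2; S1 reads c1=-1 → after 1×micro: 1/2 ⇒ (c0=2, c1=1/2)
macro 2: S0 reads c1=1/2 → after 3×micro: 0; S1 reads c1=1/2 → after 1×micro: -1/4 ⇒ (c0=0, c1=-1/4)
macro 3: S0 reads c1=-1/4 → after 3×micro: 2; S1 reads c1=-1/4 → after 1×micro: 1/8 ⇒ (c0=2, c1=1/8)
macro 4: S0 reads c1=1/8 → after 3×micro: 0; S1 reads c1=1/8 → after 1×micro: -1/16 ⇒ (c0=0, c1=-1/16)
macro 5: S0 reads c1=-1/16 → after 3×micro: 2; S1 reads c1=-1/16 → after 1×micro: 1/32 ⇒ (c0=2, c1=1/32)
macro 6: S0 reads c1=1/32 → after 3×micro: 0; S1 reads c1=1/32 → after 1×micro: -1/64 ⇒ (c0=0, c1=-1/64)
macro 7: S0 reads c1=-1/64 → after 3×micro: 2; S1 reads c1=-1/64 → after 1×micro: 1/128 ⇒ (c0=2, c1=1/128)
macro 8: S0 reads c1=1/128 → after 3×micro: 0; S1 reads c1=1/128 → after 1×micro: -1/256 ⇒ (c0=0, c1=-1/256)
macro 9: S0 reads c1=-1/256 → after 3×micro: 2; S1 reads c1=-1/256 → after 1×micro: 1/512 ⇒ (c0=2, c1=1/512)

S0 state at macro-step 9 = 2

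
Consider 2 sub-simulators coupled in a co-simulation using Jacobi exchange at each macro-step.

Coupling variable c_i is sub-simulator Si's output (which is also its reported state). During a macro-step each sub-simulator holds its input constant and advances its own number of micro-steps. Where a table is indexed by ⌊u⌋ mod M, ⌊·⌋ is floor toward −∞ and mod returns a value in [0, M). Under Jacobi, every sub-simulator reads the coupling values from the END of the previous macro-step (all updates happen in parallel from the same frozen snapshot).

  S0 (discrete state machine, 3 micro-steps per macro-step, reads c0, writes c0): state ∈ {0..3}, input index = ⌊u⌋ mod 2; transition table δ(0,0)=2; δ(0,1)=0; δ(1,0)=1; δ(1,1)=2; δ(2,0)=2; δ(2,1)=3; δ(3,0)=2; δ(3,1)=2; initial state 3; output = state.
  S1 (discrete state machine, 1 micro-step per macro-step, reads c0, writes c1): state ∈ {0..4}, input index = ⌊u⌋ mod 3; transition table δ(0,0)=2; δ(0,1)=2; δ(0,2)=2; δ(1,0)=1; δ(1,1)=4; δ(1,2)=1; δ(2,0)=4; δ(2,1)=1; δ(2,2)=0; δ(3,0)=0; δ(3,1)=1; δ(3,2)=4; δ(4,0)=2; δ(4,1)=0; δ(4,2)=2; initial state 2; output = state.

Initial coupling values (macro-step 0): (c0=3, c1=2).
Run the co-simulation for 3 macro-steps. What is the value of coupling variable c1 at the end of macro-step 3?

c1 at macro-step 3 = 0

macro 1: S0 reads c0=3 → after 3×micro: 2; S1 reads c0=3 → after 1×micro: 4 ⇒ (c0=2, c1=4)
macro 2: S0 reads c0=2 → after 3×micro: 2; S1 reads c0=2 → after 1×micro: 2 ⇒ (c0=2, c1=2)
macro 3: S0 reads c0=2 → after 3×micro: 2; S1 reads c0=2 → after 1×micro: 0 ⇒ (c0=2, c1=0)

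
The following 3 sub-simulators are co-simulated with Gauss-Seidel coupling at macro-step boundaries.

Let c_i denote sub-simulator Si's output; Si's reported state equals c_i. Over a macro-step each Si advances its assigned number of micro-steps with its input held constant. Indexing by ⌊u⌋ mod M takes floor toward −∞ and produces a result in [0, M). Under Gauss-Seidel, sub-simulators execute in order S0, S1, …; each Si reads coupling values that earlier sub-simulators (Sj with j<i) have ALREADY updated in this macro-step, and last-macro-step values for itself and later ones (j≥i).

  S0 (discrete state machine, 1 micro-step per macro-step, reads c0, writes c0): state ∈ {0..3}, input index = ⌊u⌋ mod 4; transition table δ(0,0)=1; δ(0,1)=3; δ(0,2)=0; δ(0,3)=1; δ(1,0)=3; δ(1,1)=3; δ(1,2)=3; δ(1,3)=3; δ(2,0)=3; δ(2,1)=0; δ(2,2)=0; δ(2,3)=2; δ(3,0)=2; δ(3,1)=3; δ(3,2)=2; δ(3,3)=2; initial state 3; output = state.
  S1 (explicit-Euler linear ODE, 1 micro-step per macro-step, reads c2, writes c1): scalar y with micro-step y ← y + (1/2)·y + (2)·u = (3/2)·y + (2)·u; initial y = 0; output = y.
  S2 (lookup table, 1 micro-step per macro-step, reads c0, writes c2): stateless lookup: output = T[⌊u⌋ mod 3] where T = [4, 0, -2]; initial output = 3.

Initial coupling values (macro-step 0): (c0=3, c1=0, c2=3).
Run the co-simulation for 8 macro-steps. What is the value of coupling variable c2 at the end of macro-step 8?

macro 1: S0 reads c0=3 → after 1×micro: 2; S1 reads c2=3 → after 1×micro: 6; S2 reads c0=2 → after 1×micro: -2 ⇒ (c0=2, c1=6, c2=-2)
macro 2: S0 reads c0=2 → after 1×micro: 0; S1 reads c2=-2 → after 1×micro: 5; S2 reads c0=0 → after 1×micro: 4 ⇒ (c0=0, c1=5, c2=4)
macro 3: S0 reads c0=0 → after 1×micro: 1; S1 reads c2=4 → after 1×micro: 31/2; S2 reads c0=1 → after 1×micro: 0 ⇒ (c0=1, c1=31/2, c2=0)
macro 4: S0 reads c0=1 → after 1×micro: 3; S1 reads c2=0 → after 1×micro: 93/4; S2 reads c0=3 → after 1×micro: 4 ⇒ (c0=3, c1=93/4, c2=4)
macro 5: S0 reads c0=3 → after 1×micro: 2; S1 reads c2=4 → after 1×micro: 343/8; S2 reads c0=2 → after 1×micro: -2 ⇒ (c0=2, c1=343/8, c2=-2)
macro 6: S0 reads c0=2 → after 1×micro: 0; S1 reads c2=-2 → after 1×micro: 965/16; S2 reads c0=0 → after 1×micro: 4 ⇒ (c0=0, c1=965/16, c2=4)
macro 7: S0 reads c0=0 → after 1×micro: 1; S1 reads c2=4 → after 1×micro: 3151/32; S2 reads c0=1 → after 1×micro: 0 ⇒ (c0=1, c1=3151/32, c2=0)
macro 8: S0 reads c0=1 → after 1×micro: 3; S1 reads c2=0 → after 1×micro: 9453/64; S2 reads c0=3 → after 1×micro: 4 ⇒ (c0=3, c1=9453/64, c2=4)

c2 at macro-step 8 = 4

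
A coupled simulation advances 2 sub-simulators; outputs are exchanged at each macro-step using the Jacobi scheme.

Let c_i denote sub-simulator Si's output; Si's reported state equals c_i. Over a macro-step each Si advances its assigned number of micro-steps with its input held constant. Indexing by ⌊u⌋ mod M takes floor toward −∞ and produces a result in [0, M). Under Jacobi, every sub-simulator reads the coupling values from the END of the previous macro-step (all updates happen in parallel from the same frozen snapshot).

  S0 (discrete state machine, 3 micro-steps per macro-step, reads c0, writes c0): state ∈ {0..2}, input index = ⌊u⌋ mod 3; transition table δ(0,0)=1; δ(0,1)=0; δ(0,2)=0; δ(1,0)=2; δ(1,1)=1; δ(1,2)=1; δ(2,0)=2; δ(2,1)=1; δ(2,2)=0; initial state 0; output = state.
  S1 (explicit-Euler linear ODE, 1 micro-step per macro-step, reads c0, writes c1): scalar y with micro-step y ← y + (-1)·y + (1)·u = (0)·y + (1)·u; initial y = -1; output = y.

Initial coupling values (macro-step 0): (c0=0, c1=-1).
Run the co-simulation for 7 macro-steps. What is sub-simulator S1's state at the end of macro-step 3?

S1 state at macro-step 3 = 0

macro 1: S0 reads c0=0 → after 3×micro: 2; S1 reads c0=0 → after 1×micro: 0 ⇒ (c0=2, c1=0)
macro 2: S0 reads c0=2 → after 3×micro: 0; S1 reads c0=2 → after 1×micro: 2 ⇒ (c0=0, c1=2)
macro 3: S0 reads c0=0 → after 3×micro: 2; S1 reads c0=0 → after 1×micro: 0 ⇒ (c0=2, c1=0)
macro 4: S0 reads c0=2 → after 3×micro: 0; S1 reads c0=2 → after 1×micro: 2 ⇒ (c0=0, c1=2)
macro 5: S0 reads c0=0 → after 3×micro: 2; S1 reads c0=0 → after 1×micro: 0 ⇒ (c0=2, c1=0)
macro 6: S0 reads c0=2 → after 3×micro: 0; S1 reads c0=2 → after 1×micro: 2 ⇒ (c0=0, c1=2)
macro 7: S0 reads c0=0 → after 3×micro: 2; S1 reads c0=0 → after 1×micro: 0 ⇒ (c0=2, c1=0)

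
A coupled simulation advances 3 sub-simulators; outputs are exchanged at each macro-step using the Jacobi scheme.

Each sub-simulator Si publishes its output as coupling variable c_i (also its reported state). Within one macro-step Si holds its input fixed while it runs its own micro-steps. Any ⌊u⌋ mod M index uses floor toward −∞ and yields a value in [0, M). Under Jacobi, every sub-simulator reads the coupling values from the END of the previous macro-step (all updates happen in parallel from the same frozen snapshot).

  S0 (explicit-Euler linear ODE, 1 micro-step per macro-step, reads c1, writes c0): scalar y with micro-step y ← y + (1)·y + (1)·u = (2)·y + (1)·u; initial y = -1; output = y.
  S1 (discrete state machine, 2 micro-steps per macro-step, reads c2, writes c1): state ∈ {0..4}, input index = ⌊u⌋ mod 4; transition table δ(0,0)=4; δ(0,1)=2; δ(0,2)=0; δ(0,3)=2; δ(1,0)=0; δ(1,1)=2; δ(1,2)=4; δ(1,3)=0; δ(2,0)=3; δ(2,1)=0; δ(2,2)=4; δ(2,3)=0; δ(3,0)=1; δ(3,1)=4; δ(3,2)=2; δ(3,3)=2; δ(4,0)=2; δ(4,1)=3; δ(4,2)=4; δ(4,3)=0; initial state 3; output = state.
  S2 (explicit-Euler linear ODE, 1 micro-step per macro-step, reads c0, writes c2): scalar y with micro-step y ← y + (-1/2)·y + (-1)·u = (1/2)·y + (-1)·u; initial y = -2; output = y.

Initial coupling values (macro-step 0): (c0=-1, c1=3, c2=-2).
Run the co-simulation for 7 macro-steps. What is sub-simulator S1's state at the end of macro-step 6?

macro 1: S0 reads c1=3 → after 1×micro: 1; S1 reads c2=-2 → after 2×micro: 4; S2 reads c0=-1 → after 1×micro: 0 ⇒ (c0=1, c1=4, c2=0)
macro 2: S0 reads c1=4 → after 1×micro: 6; S1 reads c2=0 → after 2×micro: 3; S2 reads c0=1 → after 1×micro: -1 ⇒ (c0=6, c1=3, c2=-1)
macro 3: S0 reads c1=3 → after 1×micro: 15; S1 reads c2=-1 → after 2×micro: 0; S2 reads c0=6 → after 1×micro: -13/2 ⇒ (c0=15, c1=0, c2=-13/2)
macro 4: S0 reads c1=0 → after 1×micro: 30; S1 reads c2=-13/2 → after 2×micro: 0; S2 reads c0=15 → after 1×micro: -73/4 ⇒ (c0=30, c1=0, c2=-73/4)
macro 5: S0 reads c1=0 → after 1×micro: 60; S1 reads c2=-73/4 → after 2×micro: 0; S2 reads c0=30 → after 1×micro: -313/8 ⇒ (c0=60, c1=0, c2=-313/8)
macro 6: S0 reads c1=0 → after 1×micro: 120; S1 reads c2=-313/8 → after 2×micro: 2; S2 reads c0=60 → after 1×micro: -1273/16 ⇒ (c0=120, c1=2, c2=-1273/16)
macro 7: S0 reads c1=2 → after 1×micro: 242; S1 reads c2=-1273/16 → after 2×micro: 1; S2 reads c0=120 → after 1×micro: -5113/32 ⇒ (c0=242, c1=1, c2=-5113/32)

S1 state at macro-step 6 = 2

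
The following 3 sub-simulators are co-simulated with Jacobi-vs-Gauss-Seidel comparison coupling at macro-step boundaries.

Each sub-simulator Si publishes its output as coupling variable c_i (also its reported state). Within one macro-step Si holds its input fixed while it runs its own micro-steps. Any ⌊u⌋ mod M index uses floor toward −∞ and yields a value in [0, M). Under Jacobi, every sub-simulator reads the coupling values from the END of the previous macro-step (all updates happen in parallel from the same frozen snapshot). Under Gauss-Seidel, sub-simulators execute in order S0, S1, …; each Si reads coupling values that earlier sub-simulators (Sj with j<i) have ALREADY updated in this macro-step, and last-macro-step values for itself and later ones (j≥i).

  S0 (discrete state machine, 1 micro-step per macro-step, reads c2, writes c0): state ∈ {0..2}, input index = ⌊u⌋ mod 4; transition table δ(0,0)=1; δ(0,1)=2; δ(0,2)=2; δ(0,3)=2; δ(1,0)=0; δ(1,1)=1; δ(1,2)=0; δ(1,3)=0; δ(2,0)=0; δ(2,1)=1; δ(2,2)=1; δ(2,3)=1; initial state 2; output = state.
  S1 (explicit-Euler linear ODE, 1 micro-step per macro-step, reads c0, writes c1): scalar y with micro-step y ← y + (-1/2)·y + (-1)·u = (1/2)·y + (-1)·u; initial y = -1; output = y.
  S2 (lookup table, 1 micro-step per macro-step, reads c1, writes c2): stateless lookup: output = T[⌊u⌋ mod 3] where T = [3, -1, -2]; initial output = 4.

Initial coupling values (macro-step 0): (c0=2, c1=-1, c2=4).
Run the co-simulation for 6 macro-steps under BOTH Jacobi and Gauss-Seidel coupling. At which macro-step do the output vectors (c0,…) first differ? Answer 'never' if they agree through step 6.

[Jacobi] macro 1: S0 reads c2=4 → after 1×micro: 0; S1 reads c0=2 → after 1×micro: -5/2; S2 reads c1=-1 → after 1×micro: -2 ⇒ (c0=0, c1=-5/2, c2=-2)
[Jacobi] macro 2: S0 reads c2=-2 → after 1×micro: 2; S1 reads c0=0 → after 1×micro: -5/4; S2 reads c1=-5/2 → after 1×micro: 3 ⇒ (c0=2, c1=-5/4, c2=3)
[Jacobi] macro 3: S0 reads c2=3 → after 1×micro: 1; S1 reads c0=2 → after 1×micro: -21/8; S2 reads c1=-5/4 → after 1×micro: -1 ⇒ (c0=1, c1=-21/8, c2=-1)
[Jacobi] macro 4: S0 reads c2=-1 → after 1×micro: 0; S1 reads c0=1 → after 1×micro: -37/16; S2 reads c1=-21/8 → after 1×micro: 3 ⇒ (c0=0, c1=-37/16, c2=3)
[Jacobi] macro 5: S0 reads c2=3 → after 1×micro: 2; S1 reads c0=0 → after 1×micro: -37/32; S2 reads c1=-37/16 → after 1×micro: 3 ⇒ (c0=2, c1=-37/32, c2=3)
[Jacobi] macro 6: S0 reads c2=3 → after 1×micro: 1; S1 reads c0=2 → after 1×micro: -165/64; S2 reads c1=-37/32 → after 1×micro: -1 ⇒ (c0=1, c1=-165/64, c2=-1)
[Gauss-Seidel] macro 1: S0 reads c2=4 → after 1×micro: 0; S1 reads c0=0 → after 1×micro: -1/2; S2 reads c1=-1/2 → after 1×micro: -2 ⇒ (c0=0, c1=-1/2, c2=-2)
[Gauss-Seidel] macro 2: S0 reads c2=-2 → after 1×micro: 2; S1 reads c0=2 → after 1×micro: -9/4; S2 reads c1=-9/4 → after 1×micro: 3 ⇒ (c0=2, c1=-9/4, c2=3)
[Gauss-Seidel] macro 3: S0 reads c2=3 → after 1×micro: 1; S1 reads c0=1 → after 1×micro: -17/8; S2 reads c1=-17/8 → after 1×micro: 3 ⇒ (c0=1, c1=-17/8, c2=3)
[Gauss-Seidel] macro 4: S0 reads c2=3 → after 1×micro: 0; S1 reads c0=0 → after 1×micro: -17/16; S2 reads c1=-17/16 → after 1×micro: -1 ⇒ (c0=0, c1=-17/16, c2=-1)
[Gauss-Seidel] macro 5: S0 reads c2=-1 → after 1×micro: 2; S1 reads c0=2 → after 1×micro: -81/32; S2 reads c1=-81/32 → after 1×micro: 3 ⇒ (c0=2, c1=-81/32, c2=3)
[Gauss-Seidel] macro 6: S0 reads c2=3 → after 1×micro: 1; S1 reads c0=1 → after 1×micro: -145/64; S2 reads c1=-145/64 → after 1×micro: 3 ⇒ (c0=1, c1=-145/64, c2=3)

first divergence at macro-step: 1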